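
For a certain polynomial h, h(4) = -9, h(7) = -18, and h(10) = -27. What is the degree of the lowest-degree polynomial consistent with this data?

Forward differences of the values at t = 4, 7, 10:
  h  : -9  -18  -27
  Δ  : -9  -9
  Δ^2: 0
The first differences are constant (-9) and nonzero, while all higher differences vanish, so the minimal degree is 1.

1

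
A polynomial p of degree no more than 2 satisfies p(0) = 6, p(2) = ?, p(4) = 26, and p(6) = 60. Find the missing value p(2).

8

On equispaced nodes a degree-2 polynomial has vanishing third forward difference, so
  - p(0) + 3·p(2) - 3·p(4) + p(6) = 0.
Substituting the known values and solving for p(2):
  3·p(2) = 24
  p(2) = 8.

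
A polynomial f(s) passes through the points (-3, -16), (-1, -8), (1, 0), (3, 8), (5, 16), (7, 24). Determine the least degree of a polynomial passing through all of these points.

Forward differences of the values at s = -3, -1, 1, 3, 5, 7:
  f  : -16  -8  0  8  16  24
  Δ  : 8  8  8  8  8
  Δ^2: 0  0  0  0
  Δ^3: 0  0  0
  Δ^4: 0  0
  Δ^5: 0
The first differences are constant (8) and nonzero, while all higher differences vanish, so the minimal degree is 1.

1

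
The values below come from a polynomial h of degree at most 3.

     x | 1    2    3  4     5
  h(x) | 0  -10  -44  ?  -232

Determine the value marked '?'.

The 4 known points determine the degree-3 polynomial uniquely.
Write h(x) = ax^3 + bx^2 + cx + d. Substituting each data point gives a linear system:
  a + b + c + d = 0
  8a + 4b + 2c + d = -10
  27a + 9b + 3c + d = -44
  125a + 25b + 5c + d = -232
Solving the system yields a = -2, b = 0, c = 4, d = -2.
So h(x) = -2x³ + 4x - 2.
Then h(4) = -114.

-114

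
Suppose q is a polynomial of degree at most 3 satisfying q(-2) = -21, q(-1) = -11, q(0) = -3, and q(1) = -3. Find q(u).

Write q(u) = au^3 + bu^2 + cu + d. Substituting each data point gives a linear system:
  -8a + 4b - 2c + d = -21
  -a + b - c + d = -11
  d = -3
  a + b + c + d = -3
Solving the system yields a = -1, b = -4, c = 5, d = -3.
So q(u) = -u^3 - 4u^2 + 5u - 3.
Check: q(-1) = -11. ✓

q(u) = -u^3 - 4u^2 + 5u - 3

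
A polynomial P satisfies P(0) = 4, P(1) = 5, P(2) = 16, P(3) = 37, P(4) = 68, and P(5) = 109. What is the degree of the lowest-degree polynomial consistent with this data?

Forward differences of the values at u = 0, 1, 2, 3, 4, 5:
  P  : 4  5  16  37  68  109
  Δ  : 1  11  21  31  41
  Δ^2: 10  10  10  10
  Δ^3: 0  0  0
  Δ^4: 0  0
  Δ^5: 0
The second differences are constant (10) and nonzero, while all higher differences vanish, so the minimal degree is 2.

2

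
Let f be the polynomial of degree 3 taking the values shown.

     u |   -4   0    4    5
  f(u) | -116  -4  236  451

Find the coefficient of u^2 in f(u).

4

Write f(u) = au^3 + bu^2 + cu + d. Substituting each data point gives a linear system:
  -64a + 16b - 4c + d = -116
  d = -4
  64a + 16b + 4c + d = 236
  125a + 25b + 5c + d = 451
Solving the system yields a = 3, b = 4, c = -4, d = -4.
So f(u) = 3u^3 + 4u^2 - 4u - 4.
The coefficient of u^2 is 4.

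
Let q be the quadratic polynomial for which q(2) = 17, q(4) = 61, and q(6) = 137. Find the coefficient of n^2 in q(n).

4

Write q(n) = an^2 + bn + c. Substituting each data point gives a linear system:
  4a + 2b + c = 17
  16a + 4b + c = 61
  36a + 6b + c = 137
Solving the system yields a = 4, b = -2, c = 5.
So q(n) = 4n² - 2n + 5.
The leading coefficient is 4.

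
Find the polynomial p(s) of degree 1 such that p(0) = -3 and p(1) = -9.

Using the Lagrange interpolation formula with nodes 0, 1:
  L_0(s) = (s - 1) / -1
  L_1(s) = s / 1
Then p(s) = -3·L_0(s) - 9·L_1(s).
Expanding and collecting terms gives p(s) = -6s - 3.
Check: p(1) = -9. ✓

p(s) = -6s - 3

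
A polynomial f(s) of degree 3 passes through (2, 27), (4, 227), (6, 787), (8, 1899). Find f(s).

Write f(s) = as^3 + bs^2 + cs + d. Substituting each data point gives a linear system:
  8a + 4b + 2c + d = 27
  64a + 16b + 4c + d = 227
  216a + 36b + 6c + d = 787
  512a + 64b + 8c + d = 1899
Solving the system yields a = 4, b = -3, c = 6, d = -5.
So f(s) = 4s^3 - 3s^2 + 6s - 5.
Check: f(2) = 27. ✓

f(s) = 4s^3 - 3s^2 + 6s - 5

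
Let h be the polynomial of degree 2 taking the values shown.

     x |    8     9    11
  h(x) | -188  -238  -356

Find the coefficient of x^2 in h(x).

Write h(x) = ax^2 + bx + c. Substituting each data point gives a linear system:
  64a + 8b + c = -188
  81a + 9b + c = -238
  121a + 11b + c = -356
Solving the system yields a = -3, b = 1, c = -4.
So h(x) = -3x² + x - 4.
The leading coefficient is -3.

-3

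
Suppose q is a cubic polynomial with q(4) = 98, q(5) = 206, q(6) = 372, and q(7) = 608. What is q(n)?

Using the Lagrange interpolation formula with nodes 4, 5, 6, 7:
  L_0(n) = (n - 5)(n - 6)(n - 7) / -6
  L_1(n) = (n - 4)(n - 6)(n - 7) / 2
  L_2(n) = (n - 4)(n - 5)(n - 7) / -2
  L_3(n) = (n - 4)(n - 5)(n - 6) / 6
Then q(n) = 98·L_0(n) + 206·L_1(n) + 372·L_2(n) + 608·L_3(n).
Expanding and collecting terms gives q(n) = 2n^3 - n^2 - 5n + 6.
Check: q(5) = 206. ✓

q(n) = 2n^3 - n^2 - 5n + 6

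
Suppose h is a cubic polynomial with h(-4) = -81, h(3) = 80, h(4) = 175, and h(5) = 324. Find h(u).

Write h(u) = au^3 + bu^2 + cu + d. Substituting each data point gives a linear system:
  -64a + 16b - 4c + d = -81
  27a + 9b + 3c + d = 80
  64a + 16b + 4c + d = 175
  125a + 25b + 5c + d = 324
Solving the system yields a = 2, b = 3, c = 0, d = -1.
So h(u) = 2u³ + 3u² - 1.
Check: h(-4) = -81. ✓

h(u) = 2u^3 + 3u^2 - 1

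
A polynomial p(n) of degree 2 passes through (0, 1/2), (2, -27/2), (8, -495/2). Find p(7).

Using the Lagrange interpolation formula with nodes 0, 2, 8:
  L_0(n) = (n - 2)(n - 8) / 16
  L_1(n) = n(n - 8) / -12
  L_2(n) = n(n - 2) / 48
Then p(n) = 1/2·L_0(n) - 27/2·L_1(n) - 495/2·L_2(n).
Expanding and collecting terms gives p(n) = -4n^2 + n + 1/2.
Evaluating at n = 7: p(7) = -377/2.

-377/2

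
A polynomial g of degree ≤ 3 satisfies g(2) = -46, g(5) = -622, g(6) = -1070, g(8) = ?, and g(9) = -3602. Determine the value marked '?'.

-2530

The 4 known points determine the degree-3 polynomial uniquely.
Write g(n) = an^3 + bn^2 + cn + d. Substituting each data point gives a linear system:
  8a + 4b + 2c + d = -46
  125a + 25b + 5c + d = -622
  216a + 36b + 6c + d = -1070
  729a + 81b + 9c + d = -3602
Solving the system yields a = -5, b = 1, c = -4, d = -2.
So g(n) = -5n³ + n² - 4n - 2.
Then g(8) = -2530.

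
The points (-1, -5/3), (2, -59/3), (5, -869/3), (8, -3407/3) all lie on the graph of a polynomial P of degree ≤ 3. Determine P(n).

P(n) = -2n^3 - 2n^2 + 2n + 1/3

Write P(n) = an^3 + bn^2 + cn + d. Substituting each data point gives a linear system:
  -a + b - c + d = -5/3
  8a + 4b + 2c + d = -59/3
  125a + 25b + 5c + d = -869/3
  512a + 64b + 8c + d = -3407/3
Solving the system yields a = -2, b = -2, c = 2, d = 1/3.
So P(n) = -2n^3 - 2n^2 + 2n + 1/3.
Check: P(2) = -59/3. ✓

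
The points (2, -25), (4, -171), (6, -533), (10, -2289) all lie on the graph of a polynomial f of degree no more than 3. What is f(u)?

f(u) = -2u^3 - 3u^2 + u + 1

Using the Lagrange interpolation formula with nodes 2, 4, 6, 10:
  L_0(u) = (u - 4)(u - 6)(u - 10) / -64
  L_1(u) = (u - 2)(u - 6)(u - 10) / 24
  L_2(u) = (u - 2)(u - 4)(u - 10) / -32
  L_3(u) = (u - 2)(u - 4)(u - 6) / 192
Then f(u) = -25·L_0(u) - 171·L_1(u) - 533·L_2(u) - 2289·L_3(u).
Expanding and collecting terms gives f(u) = -2u^3 - 3u^2 + u + 1.
Check: f(2) = -25. ✓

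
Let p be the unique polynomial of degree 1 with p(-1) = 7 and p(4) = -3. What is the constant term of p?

5

Write p(t) = at + b. Substituting each data point gives a linear system:
  -a + b = 7
  4a + b = -3
Solving the system yields a = -2, b = 5.
So p(t) = -2t + 5.
The constant term is 5.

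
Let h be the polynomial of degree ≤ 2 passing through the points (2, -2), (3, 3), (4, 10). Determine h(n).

Using the Lagrange interpolation formula with nodes 2, 3, 4:
  L_0(n) = (n - 3)(n - 4) / 2
  L_1(n) = (n - 2)(n - 4) / -1
  L_2(n) = (n - 2)(n - 3) / 2
Then h(n) = -2·L_0(n) + 3·L_1(n) + 10·L_2(n).
Expanding and collecting terms gives h(n) = n² - 6.
Check: h(4) = 10. ✓

h(n) = n^2 - 6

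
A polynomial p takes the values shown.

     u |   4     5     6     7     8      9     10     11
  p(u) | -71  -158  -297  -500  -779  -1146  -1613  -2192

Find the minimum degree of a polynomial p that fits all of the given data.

3

Forward differences of the values at u = 4, 5, 6, 7, 8, 9, 10, 11:
  p  : -71  -158  -297  -500  -779  -1146  -1613  -2192
  Δ  : -87  -139  -203  -279  -367  -467  -579
  Δ^2: -52  -64  -76  -88  -100  -112
  Δ^3: -12  -12  -12  -12  -12
  Δ^4: 0  0  0  0
  Δ^5: 0  0  0
  Δ^6: 0  0
  Δ^7: 0
The third differences are constant (-12) and nonzero, while all higher differences vanish, so the minimal degree is 3.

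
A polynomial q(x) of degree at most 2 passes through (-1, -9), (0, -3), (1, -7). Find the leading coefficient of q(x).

-5

Write q(x) = ax^2 + bx + c. Substituting each data point gives a linear system:
  a - b + c = -9
  c = -3
  a + b + c = -7
Solving the system yields a = -5, b = 1, c = -3.
So q(x) = -5x² + x - 3.
The leading coefficient is -5.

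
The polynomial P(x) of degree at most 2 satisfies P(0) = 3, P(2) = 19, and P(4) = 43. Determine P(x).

P(x) = x^2 + 6x + 3

Write P(x) = ax^2 + bx + c. Substituting each data point gives a linear system:
  c = 3
  4a + 2b + c = 19
  16a + 4b + c = 43
Solving the system yields a = 1, b = 6, c = 3.
So P(x) = x² + 6x + 3.
Check: P(4) = 43. ✓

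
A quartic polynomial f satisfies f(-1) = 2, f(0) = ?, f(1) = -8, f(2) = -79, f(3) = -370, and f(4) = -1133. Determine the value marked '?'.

On equispaced nodes a degree-4 polynomial has vanishing fifth forward difference, so
  - f(-1) + 5·f(0) - 10·f(1) + 10·f(2) - 5·f(3) + f(4) = 0.
Substituting the known values and solving for f(0):
  5·f(0) = -5
  f(0) = -1.

-1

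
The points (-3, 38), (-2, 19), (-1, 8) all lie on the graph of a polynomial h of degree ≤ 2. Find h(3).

44

Using the Lagrange interpolation formula with nodes -3, -2, -1:
  L_0(u) = (u + 2)(u + 1) / 2
  L_1(u) = (u + 3)(u + 1) / -1
  L_2(u) = (u + 3)(u + 2) / 2
Then h(u) = 38·L_0(u) + 19·L_1(u) + 8·L_2(u).
Expanding and collecting terms gives h(u) = 4u² + u + 5.
Evaluating at u = 3: h(3) = 44.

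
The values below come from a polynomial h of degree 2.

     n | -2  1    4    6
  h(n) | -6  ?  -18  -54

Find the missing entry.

The 3 known points determine the degree-2 polynomial uniquely.
Write h(n) = an^2 + bn + c. Substituting each data point gives a linear system:
  4a - 2b + c = -6
  16a + 4b + c = -18
  36a + 6b + c = -54
Solving the system yields a = -2, b = 2, c = 6.
So h(n) = -2n^2 + 2n + 6.
Then h(1) = 6.

6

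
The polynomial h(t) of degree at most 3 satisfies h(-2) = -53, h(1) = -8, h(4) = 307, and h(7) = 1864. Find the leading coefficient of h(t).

6

Write h(t) = at^3 + bt^2 + ct + d. Substituting each data point gives a linear system:
  -8a + 4b - 2c + d = -53
  a + b + c + d = -8
  64a + 16b + 4c + d = 307
  343a + 49b + 7c + d = 1864
Solving the system yields a = 6, b = -3, c = -6, d = -5.
So h(t) = 6t³ - 3t² - 6t - 5.
The leading coefficient is 6.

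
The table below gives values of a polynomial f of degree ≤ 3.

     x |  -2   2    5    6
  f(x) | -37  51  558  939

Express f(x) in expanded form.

Using the Lagrange interpolation formula with nodes -2, 2, 5, 6:
  L_0(x) = (x - 2)(x - 5)(x - 6) / -224
  L_1(x) = (x + 2)(x - 5)(x - 6) / 48
  L_2(x) = (x + 2)(x - 2)(x - 6) / -21
  L_3(x) = (x + 2)(x - 2)(x - 5) / 32
Then f(x) = -37·L_0(x) + 51·L_1(x) + 558·L_2(x) + 939·L_3(x).
Expanding and collecting terms gives f(x) = 4x^3 + x^2 + 6x + 3.
Check: f(2) = 51. ✓

f(x) = 4x^3 + x^2 + 6x + 3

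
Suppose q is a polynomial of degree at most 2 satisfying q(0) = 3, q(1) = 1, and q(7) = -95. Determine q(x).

Write q(x) = ax^2 + bx + c. Substituting each data point gives a linear system:
  c = 3
  a + b + c = 1
  49a + 7b + c = -95
Solving the system yields a = -2, b = 0, c = 3.
So q(x) = -2x^2 + 3.
Check: q(1) = 1. ✓

q(x) = -2x^2 + 3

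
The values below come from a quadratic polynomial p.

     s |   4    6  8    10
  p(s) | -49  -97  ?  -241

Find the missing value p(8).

-161

The 3 known points determine the degree-2 polynomial uniquely.
Write p(s) = as^2 + bs + c. Substituting each data point gives a linear system:
  16a + 4b + c = -49
  36a + 6b + c = -97
  100a + 10b + c = -241
Solving the system yields a = -2, b = -4, c = -1.
So p(s) = -2s² - 4s - 1.
Then p(8) = -161.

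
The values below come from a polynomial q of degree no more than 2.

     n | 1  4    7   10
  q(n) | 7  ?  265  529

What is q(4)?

On equispaced nodes a degree-2 polynomial has vanishing third forward difference, so
  - q(1) + 3·q(4) - 3·q(7) + q(10) = 0.
Substituting the known values and solving for q(4):
  3·q(4) = 273
  q(4) = 91.

91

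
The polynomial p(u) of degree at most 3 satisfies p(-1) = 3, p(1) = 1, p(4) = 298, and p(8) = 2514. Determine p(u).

p(u) = 5u^3 - 6u + 2

Write p(u) = au^3 + bu^2 + cu + d. Substituting each data point gives a linear system:
  -a + b - c + d = 3
  a + b + c + d = 1
  64a + 16b + 4c + d = 298
  512a + 64b + 8c + d = 2514
Solving the system yields a = 5, b = 0, c = -6, d = 2.
So p(u) = 5u^3 - 6u + 2.
Check: p(-1) = 3. ✓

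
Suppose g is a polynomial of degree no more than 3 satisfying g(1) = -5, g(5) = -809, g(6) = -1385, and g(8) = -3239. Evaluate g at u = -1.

1

Using the Lagrange interpolation formula with nodes 1, 5, 6, 8:
  L_0(u) = (u - 5)(u - 6)(u - 8) / -140
  L_1(u) = (u - 1)(u - 6)(u - 8) / 12
  L_2(u) = (u - 1)(u - 5)(u - 8) / -10
  L_3(u) = (u - 1)(u - 5)(u - 6) / 42
Then g(u) = -5·L_0(u) - 809·L_1(u) - 1385·L_2(u) - 3239·L_3(u).
Expanding and collecting terms gives g(u) = -6u^3 - 3u^2 + 3u + 1.
Evaluating at u = -1: g(-1) = 1.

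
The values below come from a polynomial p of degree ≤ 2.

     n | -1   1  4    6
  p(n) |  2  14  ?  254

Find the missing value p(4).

The 3 known points determine the degree-2 polynomial uniquely.
Write p(n) = an^2 + bn + c. Substituting each data point gives a linear system:
  a - b + c = 2
  a + b + c = 14
  36a + 6b + c = 254
Solving the system yields a = 6, b = 6, c = 2.
So p(n) = 6n^2 + 6n + 2.
Then p(4) = 122.

122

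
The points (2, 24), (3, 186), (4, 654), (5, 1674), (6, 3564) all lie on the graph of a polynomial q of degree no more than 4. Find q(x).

q(x) = 3x^4 - x^3 - 3x^2 + x - 6

Write q(x) = ax^4 + bx^3 + cx^2 + dx + e. Substituting each data point gives a linear system:
  16a + 8b + 4c + 2d + e = 24
  81a + 27b + 9c + 3d + e = 186
  256a + 64b + 16c + 4d + e = 654
  625a + 125b + 25c + 5d + e = 1674
  1296a + 216b + 36c + 6d + e = 3564
Solving the system yields a = 3, b = -1, c = -3, d = 1, e = -6.
So q(x) = 3x^4 - x^3 - 3x^2 + x - 6.
Check: q(4) = 654. ✓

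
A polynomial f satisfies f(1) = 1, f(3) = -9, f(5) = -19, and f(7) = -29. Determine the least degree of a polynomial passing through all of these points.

1

Forward differences of the values at x = 1, 3, 5, 7:
  f  : 1  -9  -19  -29
  Δ  : -10  -10  -10
  Δ^2: 0  0
  Δ^3: 0
The first differences are constant (-10) and nonzero, while all higher differences vanish, so the minimal degree is 1.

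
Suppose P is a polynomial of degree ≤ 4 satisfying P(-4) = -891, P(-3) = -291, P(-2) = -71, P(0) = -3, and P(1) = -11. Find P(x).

P(x) = -4x^4 - 4x^3 - 6x^2 + 6x - 3

Write P(x) = ax^4 + bx^3 + cx^2 + dx + e. Substituting each data point gives a linear system:
  256a - 64b + 16c - 4d + e = -891
  81a - 27b + 9c - 3d + e = -291
  16a - 8b + 4c - 2d + e = -71
  e = -3
  a + b + c + d + e = -11
Solving the system yields a = -4, b = -4, c = -6, d = 6, e = -3.
So P(x) = -4x^4 - 4x^3 - 6x^2 + 6x - 3.
Check: P(-3) = -291. ✓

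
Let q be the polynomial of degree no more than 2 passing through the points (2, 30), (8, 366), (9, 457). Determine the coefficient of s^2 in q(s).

5

Write q(s) = as^2 + bs + c. Substituting each data point gives a linear system:
  4a + 2b + c = 30
  64a + 8b + c = 366
  81a + 9b + c = 457
Solving the system yields a = 5, b = 6, c = -2.
So q(s) = 5s² + 6s - 2.
The leading coefficient is 5.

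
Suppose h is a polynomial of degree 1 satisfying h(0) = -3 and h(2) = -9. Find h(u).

h(u) = -3u - 3

Using the Lagrange interpolation formula with nodes 0, 2:
  L_0(u) = (u - 2) / -2
  L_1(u) = u / 2
Then h(u) = -3·L_0(u) - 9·L_1(u).
Expanding and collecting terms gives h(u) = -3u - 3.
Check: h(2) = -9. ✓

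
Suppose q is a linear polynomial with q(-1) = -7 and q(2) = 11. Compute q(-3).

Write q(u) = au + b. Substituting each data point gives a linear system:
  -a + b = -7
  2a + b = 11
Solving the system yields a = 6, b = -1.
So q(u) = 6u - 1.
Then q(-3) = -19.

-19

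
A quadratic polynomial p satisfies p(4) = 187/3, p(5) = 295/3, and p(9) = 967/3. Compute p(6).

427/3

Write p(x) = ax^2 + bx + c. Substituting each data point gives a linear system:
  16a + 4b + c = 187/3
  25a + 5b + c = 295/3
  81a + 9b + c = 967/3
Solving the system yields a = 4, b = 0, c = -5/3.
So p(x) = 4x^2 - 5/3.
Then p(6) = 427/3.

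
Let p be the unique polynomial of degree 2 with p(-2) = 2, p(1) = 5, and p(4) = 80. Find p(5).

Write p(t) = at^2 + bt + c. Substituting each data point gives a linear system:
  4a - 2b + c = 2
  a + b + c = 5
  16a + 4b + c = 80
Solving the system yields a = 4, b = 5, c = -4.
So p(t) = 4t^2 + 5t - 4.
Then p(5) = 121.

121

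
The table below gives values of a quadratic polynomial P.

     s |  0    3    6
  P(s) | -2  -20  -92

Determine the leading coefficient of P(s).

-3

Write P(s) = as^2 + bs + c. Substituting each data point gives a linear system:
  c = -2
  9a + 3b + c = -20
  36a + 6b + c = -92
Solving the system yields a = -3, b = 3, c = -2.
So P(s) = -3s^2 + 3s - 2.
The leading coefficient is -3.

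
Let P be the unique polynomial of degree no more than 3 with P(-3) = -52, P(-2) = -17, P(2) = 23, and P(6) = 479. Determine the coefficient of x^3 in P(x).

Write P(x) = ax^3 + bx^2 + cx + d. Substituting each data point gives a linear system:
  -27a + 9b - 3c + d = -52
  -8a + 4b - 2c + d = -17
  8a + 4b + 2c + d = 23
  216a + 36b + 6c + d = 479
Solving the system yields a = 2, b = 1, c = 2, d = -1.
So P(x) = 2x³ + x² + 2x - 1.
The leading coefficient is 2.

2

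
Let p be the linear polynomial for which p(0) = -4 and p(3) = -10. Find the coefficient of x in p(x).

Write p(x) = ax + b. Substituting each data point gives a linear system:
  b = -4
  3a + b = -10
Solving the system yields a = -2, b = -4.
So p(x) = -2x - 4.
The leading coefficient is -2.

-2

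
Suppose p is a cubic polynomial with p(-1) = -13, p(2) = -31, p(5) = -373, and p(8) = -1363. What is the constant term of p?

-3

Write p(s) = as^3 + bs^2 + cs + d. Substituting each data point gives a linear system:
  -a + b - c + d = -13
  8a + 4b + 2c + d = -31
  125a + 25b + 5c + d = -373
  512a + 64b + 8c + d = -1363
Solving the system yields a = -2, b = -6, c = 6, d = -3.
So p(s) = -2s^3 - 6s^2 + 6s - 3.
The constant term is -3.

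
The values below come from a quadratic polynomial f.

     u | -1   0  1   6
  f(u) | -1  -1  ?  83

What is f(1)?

The 3 known points determine the degree-2 polynomial uniquely.
Write f(u) = au^2 + bu + c. Substituting each data point gives a linear system:
  a - b + c = -1
  c = -1
  36a + 6b + c = 83
Solving the system yields a = 2, b = 2, c = -1.
So f(u) = 2u^2 + 2u - 1.
Then f(1) = 3.

3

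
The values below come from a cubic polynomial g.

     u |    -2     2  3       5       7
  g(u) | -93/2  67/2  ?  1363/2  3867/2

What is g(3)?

267/2

The 4 known points determine the degree-3 polynomial uniquely.
Write g(u) = au^3 + bu^2 + cu + d. Substituting each data point gives a linear system:
  -8a + 4b - 2c + d = -93/2
  8a + 4b + 2c + d = 67/2
  125a + 25b + 5c + d = 1363/2
  343a + 49b + 7c + d = 3867/2
Solving the system yields a = 6, b = -2, c = -4, d = 3/2.
So g(u) = 6u^3 - 2u^2 - 4u + 3/2.
Then g(3) = 267/2.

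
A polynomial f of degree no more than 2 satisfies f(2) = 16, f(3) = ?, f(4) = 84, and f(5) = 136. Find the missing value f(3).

44

On equispaced nodes a degree-2 polynomial has vanishing third forward difference, so
  - f(2) + 3·f(3) - 3·f(4) + f(5) = 0.
Substituting the known values and solving for f(3):
  3·f(3) = 132
  f(3) = 44.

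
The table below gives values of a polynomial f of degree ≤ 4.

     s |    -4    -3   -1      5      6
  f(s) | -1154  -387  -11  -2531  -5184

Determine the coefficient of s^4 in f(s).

-4

Write f(s) = as^4 + bs^3 + cs^2 + ds + e. Substituting each data point gives a linear system:
  256a - 64b + 16c - 4d + e = -1154
  81a - 27b + 9c - 3d + e = -387
  a - b + c - d + e = -11
  625a + 125b + 25c + 5d + e = -2531
  1296a + 216b + 36c + 6d + e = -5184
Solving the system yields a = -4, b = 1, c = -5, d = -5, e = -6.
So f(s) = -4s^4 + s^3 - 5s^2 - 5s - 6.
The leading coefficient is -4.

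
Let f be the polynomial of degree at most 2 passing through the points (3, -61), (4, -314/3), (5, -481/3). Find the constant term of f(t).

Write f(t) = at^2 + bt + c. Substituting each data point gives a linear system:
  9a + 3b + c = -61
  16a + 4b + c = -314/3
  25a + 5b + c = -481/3
Solving the system yields a = -6, b = -5/3, c = -2.
So f(t) = -6t² - (5/3)t - 2.
The constant term is -2.

-2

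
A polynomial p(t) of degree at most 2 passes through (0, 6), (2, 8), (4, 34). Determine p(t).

Write p(t) = at^2 + bt + c. Substituting each data point gives a linear system:
  c = 6
  4a + 2b + c = 8
  16a + 4b + c = 34
Solving the system yields a = 3, b = -5, c = 6.
So p(t) = 3t² - 5t + 6.
Check: p(2) = 8. ✓

p(t) = 3t^2 - 5t + 6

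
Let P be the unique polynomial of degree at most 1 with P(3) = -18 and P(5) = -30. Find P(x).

P(x) = -6x

Write P(x) = ax + b. Substituting each data point gives a linear system:
  3a + b = -18
  5a + b = -30
Solving the system yields a = -6, b = 0.
So P(x) = -6x.
Check: P(5) = -30. ✓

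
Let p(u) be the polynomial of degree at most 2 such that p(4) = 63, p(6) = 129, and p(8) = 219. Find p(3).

Write p(u) = au^2 + bu + c. Substituting each data point gives a linear system:
  16a + 4b + c = 63
  36a + 6b + c = 129
  64a + 8b + c = 219
Solving the system yields a = 3, b = 3, c = 3.
So p(u) = 3u^2 + 3u + 3.
Then p(3) = 39.

39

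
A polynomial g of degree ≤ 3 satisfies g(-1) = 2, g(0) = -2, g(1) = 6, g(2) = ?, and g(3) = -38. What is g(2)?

2

On equispaced nodes a degree-3 polynomial has vanishing fourth forward difference, so
  g(-1) - 4·g(0) + 6·g(1) - 4·g(2) + g(3) = 0.
Substituting the known values and solving for g(2):
  -4·g(2) = -8
  g(2) = 2.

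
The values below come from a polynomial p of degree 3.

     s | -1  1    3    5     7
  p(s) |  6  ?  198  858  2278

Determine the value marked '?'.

10

On equispaced nodes a degree-3 polynomial has vanishing fourth forward difference, so
  p(-1) - 4·p(1) + 6·p(3) - 4·p(5) + p(7) = 0.
Substituting the known values and solving for p(1):
  -4·p(1) = -40
  p(1) = 10.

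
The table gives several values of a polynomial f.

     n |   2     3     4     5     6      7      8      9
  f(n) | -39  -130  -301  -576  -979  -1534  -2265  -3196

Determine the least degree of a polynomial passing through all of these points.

3

Forward differences of the values at n = 2, 3, 4, 5, 6, 7, 8, 9:
  f  : -39  -130  -301  -576  -979  -1534  -2265  -3196
  Δ  : -91  -171  -275  -403  -555  -731  -931
  Δ^2: -80  -104  -128  -152  -176  -200
  Δ^3: -24  -24  -24  -24  -24
  Δ^4: 0  0  0  0
  Δ^5: 0  0  0
  Δ^6: 0  0
  Δ^7: 0
The third differences are constant (-24) and nonzero, while all higher differences vanish, so the minimal degree is 3.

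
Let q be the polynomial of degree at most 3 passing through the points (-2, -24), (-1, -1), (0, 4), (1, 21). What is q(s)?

q(s) = 5s^3 + 6s^2 + 6s + 4

Write q(s) = as^3 + bs^2 + cs + d. Substituting each data point gives a linear system:
  -8a + 4b - 2c + d = -24
  -a + b - c + d = -1
  d = 4
  a + b + c + d = 21
Solving the system yields a = 5, b = 6, c = 6, d = 4.
So q(s) = 5s^3 + 6s^2 + 6s + 4.
Check: q(1) = 21. ✓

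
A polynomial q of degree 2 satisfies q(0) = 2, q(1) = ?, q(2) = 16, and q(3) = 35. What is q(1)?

The 3 known points determine the degree-2 polynomial uniquely.
Write q(t) = at^2 + bt + c. Substituting each data point gives a linear system:
  c = 2
  4a + 2b + c = 16
  9a + 3b + c = 35
Solving the system yields a = 4, b = -1, c = 2.
So q(t) = 4t^2 - t + 2.
Then q(1) = 5.

5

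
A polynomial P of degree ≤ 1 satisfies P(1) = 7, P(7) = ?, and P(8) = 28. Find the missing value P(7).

25

The 2 known points determine the degree-1 polynomial uniquely.
Write P(u) = au + b. Substituting each data point gives a linear system:
  a + b = 7
  8a + b = 28
Solving the system yields a = 3, b = 4.
So P(u) = 3u + 4.
Then P(7) = 25.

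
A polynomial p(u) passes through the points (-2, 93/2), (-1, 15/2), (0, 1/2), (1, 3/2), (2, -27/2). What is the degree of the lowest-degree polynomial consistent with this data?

Forward differences of the values at u = -2, -1, 0, 1, 2:
  p  : 93/2  15/2  1/2  3/2  -27/2
  Δ  : -39  -7  1  -15
  Δ^2: 32  8  -16
  Δ^3: -24  -24
  Δ^4: 0
The third differences are constant (-24) and nonzero, while all higher differences vanish, so the minimal degree is 3.

3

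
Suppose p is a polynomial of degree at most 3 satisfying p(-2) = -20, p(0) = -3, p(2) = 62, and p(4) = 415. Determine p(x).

Write p(x) = ax^3 + bx^2 + cx + d. Substituting each data point gives a linear system:
  -8a + 4b - 2c + d = -20
  d = -3
  8a + 4b + 2c + d = 62
  64a + 16b + 4c + d = 415
Solving the system yields a = 5, b = 6, c = 1/2, d = -3.
So p(x) = 5x^3 + 6x^2 + (1/2)x - 3.
Check: p(4) = 415. ✓

p(x) = 5x^3 + 6x^2 + (1/2)x - 3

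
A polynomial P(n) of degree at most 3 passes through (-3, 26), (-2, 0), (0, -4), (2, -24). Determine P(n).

Write P(n) = an^3 + bn^2 + cn + d. Substituting each data point gives a linear system:
  -27a + 9b - 3c + d = 26
  -8a + 4b - 2c + d = 0
  d = -4
  8a + 4b + 2c + d = -24
Solving the system yields a = -2, b = -2, c = 2, d = -4.
So P(n) = -2n³ - 2n² + 2n - 4.
Check: P(2) = -24. ✓

P(n) = -2n^3 - 2n^2 + 2n - 4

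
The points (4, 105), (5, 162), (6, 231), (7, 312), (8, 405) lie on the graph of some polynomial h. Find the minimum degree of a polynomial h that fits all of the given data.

2

Forward differences of the values at x = 4, 5, 6, 7, 8:
  h  : 105  162  231  312  405
  Δ  : 57  69  81  93
  Δ^2: 12  12  12
  Δ^3: 0  0
  Δ^4: 0
The second differences are constant (12) and nonzero, while all higher differences vanish, so the minimal degree is 2.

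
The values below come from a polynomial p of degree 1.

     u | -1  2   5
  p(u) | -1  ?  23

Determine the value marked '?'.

11

On equispaced nodes a degree-1 polynomial has vanishing second forward difference, so
  p(-1) - 2·p(2) + p(5) = 0.
Substituting the known values and solving for p(2):
  -2·p(2) = -22
  p(2) = 11.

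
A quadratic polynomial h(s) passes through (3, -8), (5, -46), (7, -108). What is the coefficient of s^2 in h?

Write h(s) = as^2 + bs + c. Substituting each data point gives a linear system:
  9a + 3b + c = -8
  25a + 5b + c = -46
  49a + 7b + c = -108
Solving the system yields a = -3, b = 5, c = 4.
So h(s) = -3s² + 5s + 4.
The leading coefficient is -3.

-3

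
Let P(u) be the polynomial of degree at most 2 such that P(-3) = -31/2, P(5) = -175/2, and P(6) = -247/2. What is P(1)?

-7/2

Using the Lagrange interpolation formula with nodes -3, 5, 6:
  L_0(u) = (u - 5)(u - 6) / 72
  L_1(u) = (u + 3)(u - 6) / -8
  L_2(u) = (u + 3)(u - 5) / 9
Then P(u) = -31/2·L_0(u) - 175/2·L_1(u) - 247/2·L_2(u).
Expanding and collecting terms gives P(u) = -3u^2 - 3u + 5/2.
Evaluating at u = 1: P(1) = -7/2.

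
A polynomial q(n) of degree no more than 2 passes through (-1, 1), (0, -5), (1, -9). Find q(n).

q(n) = n^2 - 5n - 5

Using the Lagrange interpolation formula with nodes -1, 0, 1:
  L_0(n) = n(n - 1) / 2
  L_1(n) = (n + 1)(n - 1) / -1
  L_2(n) = (n + 1)n / 2
Then q(n) = 1·L_0(n) - 5·L_1(n) - 9·L_2(n).
Expanding and collecting terms gives q(n) = n² - 5n - 5.
Check: q(0) = -5. ✓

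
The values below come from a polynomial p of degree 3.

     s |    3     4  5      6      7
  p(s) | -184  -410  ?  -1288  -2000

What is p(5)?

On equispaced nodes a degree-3 polynomial has vanishing fourth forward difference, so
  p(3) - 4·p(4) + 6·p(5) - 4·p(6) + p(7) = 0.
Substituting the known values and solving for p(5):
  6·p(5) = -4608
  p(5) = -768.

-768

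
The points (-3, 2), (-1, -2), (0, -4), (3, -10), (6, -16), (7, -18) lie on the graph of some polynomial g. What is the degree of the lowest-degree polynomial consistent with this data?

1

Divided differences on the nodes -3, -1, 0, 3, 6, 7:
  order 0: 2  -2  -4  -10  -16  -18
  order 1: -2  -2  -2  -2  -2
  order 2: 0  0  0  0
  order 3: 0  0  0
  order 4: 0  0
  order 5: 0
The order-1 divided differences are all -2 (nonzero) and every higher order vanishes, so the data lies on a polynomial of degree exactly 1.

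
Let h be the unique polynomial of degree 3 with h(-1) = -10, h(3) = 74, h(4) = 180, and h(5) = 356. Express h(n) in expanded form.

Write h(n) = an^3 + bn^2 + cn + d. Substituting each data point gives a linear system:
  -a + b - c + d = -10
  27a + 9b + 3c + d = 74
  64a + 16b + 4c + d = 180
  125a + 25b + 5c + d = 356
Solving the system yields a = 3, b = -1, c = 2, d = -4.
So h(n) = 3n^3 - n^2 + 2n - 4.
Check: h(-1) = -10. ✓

h(n) = 3n^3 - n^2 + 2n - 4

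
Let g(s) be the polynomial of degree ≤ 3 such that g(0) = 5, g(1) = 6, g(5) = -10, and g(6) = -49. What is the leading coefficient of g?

-1

Write g(s) = as^3 + bs^2 + cs + d. Substituting each data point gives a linear system:
  d = 5
  a + b + c + d = 6
  125a + 25b + 5c + d = -10
  216a + 36b + 6c + d = -49
Solving the system yields a = -1, b = 5, c = -3, d = 5.
So g(s) = -s³ + 5s² - 3s + 5.
The leading coefficient is -1.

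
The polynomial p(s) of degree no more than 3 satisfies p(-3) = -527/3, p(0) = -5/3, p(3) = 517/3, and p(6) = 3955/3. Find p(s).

Using the Lagrange interpolation formula with nodes -3, 0, 3, 6:
  L_0(s) = s(s - 3)(s - 6) / -162
  L_1(s) = (s + 3)(s - 3)(s - 6) / 54
  L_2(s) = (s + 3)s(s - 6) / -54
  L_3(s) = (s + 3)s(s - 3) / 162
Then p(s) = -527/3·L_0(s) - 5/3·L_1(s) + 517/3·L_2(s) + 3955/3·L_3(s).
Expanding and collecting terms gives p(s) = 6s^3 + 4s - 5/3.
Check: p(6) = 3955/3. ✓

p(s) = 6s^3 + 4s - 5/3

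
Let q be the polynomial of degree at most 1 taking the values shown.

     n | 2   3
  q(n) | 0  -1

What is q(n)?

q(n) = -n + 2

Using the Lagrange interpolation formula with nodes 2, 3:
  L_0(n) = (n - 3) / -1
  L_1(n) = (n - 2) / 1
Then q(n) = 0·L_0(n) - 1·L_1(n).
Expanding and collecting terms gives q(n) = -n + 2.
Check: q(2) = 0. ✓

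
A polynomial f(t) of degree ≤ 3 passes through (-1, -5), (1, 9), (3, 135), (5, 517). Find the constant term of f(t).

-3

Write f(t) = at^3 + bt^2 + ct + d. Substituting each data point gives a linear system:
  -a + b - c + d = -5
  a + b + c + d = 9
  27a + 9b + 3c + d = 135
  125a + 25b + 5c + d = 517
Solving the system yields a = 3, b = 5, c = 4, d = -3.
So f(t) = 3t^3 + 5t^2 + 4t - 3.
The constant term is -3.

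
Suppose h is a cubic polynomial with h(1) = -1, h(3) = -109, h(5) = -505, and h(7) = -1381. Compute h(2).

Write h(s) = as^3 + bs^2 + cs + d. Substituting each data point gives a linear system:
  a + b + c + d = -1
  27a + 9b + 3c + d = -109
  125a + 25b + 5c + d = -505
  343a + 49b + 7c + d = -1381
Solving the system yields a = -4, b = 0, c = -2, d = 5.
So h(s) = -4s³ - 2s + 5.
Then h(2) = -31.

-31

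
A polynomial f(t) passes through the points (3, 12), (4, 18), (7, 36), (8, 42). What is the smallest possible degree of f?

1

Divided differences on the nodes 3, 4, 7, 8:
  order 0: 12  18  36  42
  order 1: 6  6  6
  order 2: 0  0
  order 3: 0
The order-1 divided differences are all 6 (nonzero) and every higher order vanishes, so the data lies on a polynomial of degree exactly 1.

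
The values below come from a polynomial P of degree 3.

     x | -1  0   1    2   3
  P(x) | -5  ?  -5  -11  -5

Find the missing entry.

The 4 known points determine the degree-3 polynomial uniquely.
Write P(x) = ax^3 + bx^2 + cx + d. Substituting each data point gives a linear system:
  -a + b - c + d = -5
  a + b + c + d = -5
  8a + 4b + 2c + d = -11
  27a + 9b + 3c + d = -5
Solving the system yields a = 2, b = -6, c = -2, d = 1.
So P(x) = 2x^3 - 6x^2 - 2x + 1.
Then P(0) = 1.

1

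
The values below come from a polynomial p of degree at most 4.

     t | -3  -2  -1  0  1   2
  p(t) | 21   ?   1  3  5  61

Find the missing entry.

On equispaced nodes a degree-4 polynomial has vanishing fifth forward difference, so
  - p(-3) + 5·p(-2) - 10·p(-1) + 10·p(0) - 5·p(1) + p(2) = 0.
Substituting the known values and solving for p(-2):
  5·p(-2) = -35
  p(-2) = -7.

-7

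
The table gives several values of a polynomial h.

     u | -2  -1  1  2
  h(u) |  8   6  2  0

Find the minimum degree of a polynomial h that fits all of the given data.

Divided differences on the nodes -2, -1, 1, 2:
  order 0: 8  6  2  0
  order 1: -2  -2  -2
  order 2: 0  0
  order 3: 0
The order-1 divided differences are all -2 (nonzero) and every higher order vanishes, so the data lies on a polynomial of degree exactly 1.

1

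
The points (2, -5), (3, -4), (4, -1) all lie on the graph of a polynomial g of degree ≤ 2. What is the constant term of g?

Write g(t) = at^2 + bt + c. Substituting each data point gives a linear system:
  4a + 2b + c = -5
  9a + 3b + c = -4
  16a + 4b + c = -1
Solving the system yields a = 1, b = -4, c = -1.
So g(t) = t^2 - 4t - 1.
The constant term is -1.

-1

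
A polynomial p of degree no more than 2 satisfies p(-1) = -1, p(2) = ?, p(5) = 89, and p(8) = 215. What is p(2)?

17

On equispaced nodes a degree-2 polynomial has vanishing third forward difference, so
  - p(-1) + 3·p(2) - 3·p(5) + p(8) = 0.
Substituting the known values and solving for p(2):
  3·p(2) = 51
  p(2) = 17.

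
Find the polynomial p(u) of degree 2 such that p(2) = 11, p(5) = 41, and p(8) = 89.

p(u) = u^2 + 3u + 1

Write p(u) = au^2 + bu + c. Substituting each data point gives a linear system:
  4a + 2b + c = 11
  25a + 5b + c = 41
  64a + 8b + c = 89
Solving the system yields a = 1, b = 3, c = 1.
So p(u) = u² + 3u + 1.
Check: p(8) = 89. ✓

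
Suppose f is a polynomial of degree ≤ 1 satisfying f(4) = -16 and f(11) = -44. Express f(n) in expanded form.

f(n) = -4n

Write f(n) = an + b. Substituting each data point gives a linear system:
  4a + b = -16
  11a + b = -44
Solving the system yields a = -4, b = 0.
So f(n) = -4n.
Check: f(4) = -16. ✓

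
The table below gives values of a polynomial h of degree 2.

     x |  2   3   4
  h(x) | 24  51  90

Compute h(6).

Forward differences of the values at x = 2, 3, 4:
  h  : 24  51  90
  Δ  : 27  39
  Δ^2: 12
The second differences are constant, confirming degree 2.
Interpolating (Newton forward form) and evaluating at x = 6 gives h(6) = 204.

204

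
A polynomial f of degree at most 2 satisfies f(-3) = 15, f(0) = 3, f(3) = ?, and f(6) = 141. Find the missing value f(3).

On equispaced nodes a degree-2 polynomial has vanishing third forward difference, so
  - f(-3) + 3·f(0) - 3·f(3) + f(6) = 0.
Substituting the known values and solving for f(3):
  -3·f(3) = -135
  f(3) = 45.

45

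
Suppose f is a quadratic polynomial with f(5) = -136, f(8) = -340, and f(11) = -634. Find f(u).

f(u) = -5u^2 - 3u + 4

Using the Lagrange interpolation formula with nodes 5, 8, 11:
  L_0(u) = (u - 8)(u - 11) / 18
  L_1(u) = (u - 5)(u - 11) / -9
  L_2(u) = (u - 5)(u - 8) / 18
Then f(u) = -136·L_0(u) - 340·L_1(u) - 634·L_2(u).
Expanding and collecting terms gives f(u) = -5u² - 3u + 4.
Check: f(8) = -340. ✓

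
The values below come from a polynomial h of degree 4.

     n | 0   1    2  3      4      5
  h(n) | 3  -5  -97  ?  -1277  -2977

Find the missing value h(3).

On equispaced nodes a degree-4 polynomial has vanishing fifth forward difference, so
  - h(0) + 5·h(1) - 10·h(2) + 10·h(3) - 5·h(4) + h(5) = 0.
Substituting the known values and solving for h(3):
  10·h(3) = -4350
  h(3) = -435.

-435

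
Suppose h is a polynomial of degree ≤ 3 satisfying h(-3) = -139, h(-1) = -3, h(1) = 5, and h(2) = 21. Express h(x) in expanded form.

Write h(x) = ax^3 + bx^2 + cx + d. Substituting each data point gives a linear system:
  -27a + 9b - 3c + d = -139
  -a + b - c + d = -3
  a + b + c + d = 5
  8a + 4b + 2c + d = 21
Solving the system yields a = 4, b = -4, c = 0, d = 5.
So h(x) = 4x³ - 4x² + 5.
Check: h(-3) = -139. ✓

h(x) = 4x^3 - 4x^2 + 5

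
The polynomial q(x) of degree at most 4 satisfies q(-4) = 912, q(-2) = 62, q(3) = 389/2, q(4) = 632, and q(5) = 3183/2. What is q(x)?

q(x) = 3x^4 - (5/2)x^3 + 5x + 4

Write q(x) = ax^4 + bx^3 + cx^2 + dx + e. Substituting each data point gives a linear system:
  256a - 64b + 16c - 4d + e = 912
  16a - 8b + 4c - 2d + e = 62
  81a + 27b + 9c + 3d + e = 389/2
  256a + 64b + 16c + 4d + e = 632
  625a + 125b + 25c + 5d + e = 3183/2
Solving the system yields a = 3, b = -5/2, c = 0, d = 5, e = 4.
So q(x) = 3x^4 - (5/2)x^3 + 5x + 4.
Check: q(3) = 389/2. ✓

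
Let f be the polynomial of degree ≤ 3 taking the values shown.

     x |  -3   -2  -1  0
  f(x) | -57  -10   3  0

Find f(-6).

-582

Forward differences of the values at x = -3, -2, -1, 0:
  f  : -57  -10  3  0
  Δ  : 47  13  -3
  Δ^2: -34  -16
  Δ^3: 18
The third differences are constant, confirming degree 3.
Interpolating (Newton forward form) and evaluating at x = -6 gives f(-6) = -582.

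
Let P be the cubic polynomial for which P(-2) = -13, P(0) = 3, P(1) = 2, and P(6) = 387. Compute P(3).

Write P(s) = as^3 + bs^2 + cs + d. Substituting each data point gives a linear system:
  -8a + 4b - 2c + d = -13
  d = 3
  a + b + c + d = 2
  216a + 36b + 6c + d = 387
Solving the system yields a = 2, b = -1, c = -2, d = 3.
So P(s) = 2s^3 - s^2 - 2s + 3.
Then P(3) = 42.

42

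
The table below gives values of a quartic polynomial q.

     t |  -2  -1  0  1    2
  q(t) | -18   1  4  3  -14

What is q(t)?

q(t) = -t^4 - t^2 + t + 4

Write q(t) = at^4 + bt^3 + ct^2 + dt + e. Substituting each data point gives a linear system:
  16a - 8b + 4c - 2d + e = -18
  a - b + c - d + e = 1
  e = 4
  a + b + c + d + e = 3
  16a + 8b + 4c + 2d + e = -14
Solving the system yields a = -1, b = 0, c = -1, d = 1, e = 4.
So q(t) = -t^4 - t^2 + t + 4.
Check: q(0) = 4. ✓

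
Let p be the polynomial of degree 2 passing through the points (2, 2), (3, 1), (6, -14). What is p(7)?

Write p(t) = at^2 + bt + c. Substituting each data point gives a linear system:
  4a + 2b + c = 2
  9a + 3b + c = 1
  36a + 6b + c = -14
Solving the system yields a = -1, b = 4, c = -2.
So p(t) = -t^2 + 4t - 2.
Then p(7) = -23.

-23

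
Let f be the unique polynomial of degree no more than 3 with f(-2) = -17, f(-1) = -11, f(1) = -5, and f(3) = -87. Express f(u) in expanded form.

f(u) = -2u^3 - 5u^2 + 5u - 3

Write f(u) = au^3 + bu^2 + cu + d. Substituting each data point gives a linear system:
  -8a + 4b - 2c + d = -17
  -a + b - c + d = -11
  a + b + c + d = -5
  27a + 9b + 3c + d = -87
Solving the system yields a = -2, b = -5, c = 5, d = -3.
So f(u) = -2u³ - 5u² + 5u - 3.
Check: f(-2) = -17. ✓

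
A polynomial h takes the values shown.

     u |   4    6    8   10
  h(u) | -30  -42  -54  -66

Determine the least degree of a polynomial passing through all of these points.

1

Forward differences of the values at u = 4, 6, 8, 10:
  h  : -30  -42  -54  -66
  Δ  : -12  -12  -12
  Δ^2: 0  0
  Δ^3: 0
The first differences are constant (-12) and nonzero, while all higher differences vanish, so the minimal degree is 1.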